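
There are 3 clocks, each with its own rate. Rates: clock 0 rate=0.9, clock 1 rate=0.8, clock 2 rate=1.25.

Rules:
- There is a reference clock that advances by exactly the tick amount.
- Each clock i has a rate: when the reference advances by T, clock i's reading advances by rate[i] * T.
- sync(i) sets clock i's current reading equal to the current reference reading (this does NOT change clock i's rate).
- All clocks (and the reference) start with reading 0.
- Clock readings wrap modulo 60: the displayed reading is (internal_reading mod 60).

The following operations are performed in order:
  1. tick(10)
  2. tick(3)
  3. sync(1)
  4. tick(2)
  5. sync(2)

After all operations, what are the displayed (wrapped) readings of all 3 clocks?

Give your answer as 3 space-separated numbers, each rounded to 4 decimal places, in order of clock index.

Answer: 13.5000 14.6000 15.0000

Derivation:
After op 1 tick(10): ref=10.0000 raw=[9.0000 8.0000 12.5000]
After op 2 tick(3): ref=13.0000 raw=[11.7000 10.4000 16.2500]
After op 3 sync(1): ref=13.0000 raw=[11.7000 13.0000 16.2500]
After op 4 tick(2): ref=15.0000 raw=[13.5000 14.6000 18.7500]
After op 5 sync(2): ref=15.0000 raw=[13.5000 14.6000 15.0000]
Wrap final raw readings (mod 60): 13.5000 mod 60 = 13.5000; 14.6000 mod 60 = 14.6000; 15.0000 mod 60 = 15.0000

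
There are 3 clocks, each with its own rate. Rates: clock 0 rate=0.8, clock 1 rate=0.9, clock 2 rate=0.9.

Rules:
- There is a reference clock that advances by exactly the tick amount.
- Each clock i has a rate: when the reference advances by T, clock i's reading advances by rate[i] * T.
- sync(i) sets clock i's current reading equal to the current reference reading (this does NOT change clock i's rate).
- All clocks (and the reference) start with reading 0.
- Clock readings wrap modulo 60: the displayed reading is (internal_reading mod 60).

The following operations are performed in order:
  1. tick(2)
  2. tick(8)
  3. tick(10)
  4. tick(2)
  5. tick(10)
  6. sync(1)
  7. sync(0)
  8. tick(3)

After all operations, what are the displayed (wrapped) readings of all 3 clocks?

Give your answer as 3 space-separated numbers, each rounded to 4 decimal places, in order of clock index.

Answer: 34.4000 34.7000 31.5000

Derivation:
After op 1 tick(2): ref=2.0000 raw=[1.6000 1.8000 1.8000]
After op 2 tick(8): ref=10.0000 raw=[8.0000 9.0000 9.0000]
After op 3 tick(10): ref=20.0000 raw=[16.0000 18.0000 18.0000]
After op 4 tick(2): ref=22.0000 raw=[17.6000 19.8000 19.8000]
After op 5 tick(10): ref=32.0000 raw=[25.6000 28.8000 28.8000]
After op 6 sync(1): ref=32.0000 raw=[25.6000 32.0000 28.8000]
After op 7 sync(0): ref=32.0000 raw=[32.0000 32.0000 28.8000]
After op 8 tick(3): ref=35.0000 raw=[34.4000 34.7000 31.5000]
Wrap final raw readings (mod 60): 34.4000 mod 60 = 34.4000; 34.7000 mod 60 = 34.7000; 31.5000 mod 60 = 31.5000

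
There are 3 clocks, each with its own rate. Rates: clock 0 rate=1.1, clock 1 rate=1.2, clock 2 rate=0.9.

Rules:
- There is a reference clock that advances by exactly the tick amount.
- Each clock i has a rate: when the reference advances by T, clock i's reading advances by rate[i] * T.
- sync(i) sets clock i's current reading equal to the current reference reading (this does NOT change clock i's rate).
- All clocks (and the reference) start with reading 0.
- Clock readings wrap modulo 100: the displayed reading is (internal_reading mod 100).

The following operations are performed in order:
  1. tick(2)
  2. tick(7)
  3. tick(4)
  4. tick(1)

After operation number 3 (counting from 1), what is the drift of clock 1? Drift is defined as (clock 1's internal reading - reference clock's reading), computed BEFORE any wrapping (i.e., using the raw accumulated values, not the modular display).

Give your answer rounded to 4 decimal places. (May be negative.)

After op 1 tick(2): ref=2.0000 raw=[2.2000 2.4000 1.8000]
After op 2 tick(7): ref=9.0000 raw=[9.9000 10.8000 8.1000]
After op 3 tick(4): ref=13.0000 raw=[14.3000 15.6000 11.7000]
Drift of clock 1 after op 3: 15.6000 - 13.0000 = 2.6000

Answer: 2.6000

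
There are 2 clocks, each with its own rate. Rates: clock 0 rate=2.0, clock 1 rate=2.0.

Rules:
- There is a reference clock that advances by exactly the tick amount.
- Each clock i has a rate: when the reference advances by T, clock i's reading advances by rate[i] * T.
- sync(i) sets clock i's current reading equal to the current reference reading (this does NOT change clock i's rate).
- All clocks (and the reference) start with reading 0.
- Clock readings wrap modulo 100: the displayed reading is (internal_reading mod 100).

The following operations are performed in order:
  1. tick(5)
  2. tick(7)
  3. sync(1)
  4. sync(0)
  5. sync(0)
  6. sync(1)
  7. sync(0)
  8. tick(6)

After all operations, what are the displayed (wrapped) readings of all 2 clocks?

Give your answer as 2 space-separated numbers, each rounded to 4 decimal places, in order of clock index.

After op 1 tick(5): ref=5.0000 raw=[10.0000 10.0000]
After op 2 tick(7): ref=12.0000 raw=[24.0000 24.0000]
After op 3 sync(1): ref=12.0000 raw=[24.0000 12.0000]
After op 4 sync(0): ref=12.0000 raw=[12.0000 12.0000]
After op 5 sync(0): ref=12.0000 raw=[12.0000 12.0000]
After op 6 sync(1): ref=12.0000 raw=[12.0000 12.0000]
After op 7 sync(0): ref=12.0000 raw=[12.0000 12.0000]
After op 8 tick(6): ref=18.0000 raw=[24.0000 24.0000]
Wrap final raw readings (mod 100): 24.0000 mod 100 = 24.0000; 24.0000 mod 100 = 24.0000

Answer: 24.0000 24.0000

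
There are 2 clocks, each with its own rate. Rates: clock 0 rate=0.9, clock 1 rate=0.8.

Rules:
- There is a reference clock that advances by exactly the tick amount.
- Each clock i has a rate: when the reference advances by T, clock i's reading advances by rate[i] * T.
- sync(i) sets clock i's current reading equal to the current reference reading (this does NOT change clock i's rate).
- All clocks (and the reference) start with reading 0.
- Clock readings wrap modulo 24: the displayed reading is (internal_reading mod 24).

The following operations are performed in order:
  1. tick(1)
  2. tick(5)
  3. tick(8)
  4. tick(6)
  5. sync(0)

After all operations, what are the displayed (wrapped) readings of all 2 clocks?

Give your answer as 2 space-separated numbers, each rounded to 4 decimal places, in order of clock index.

After op 1 tick(1): ref=1.0000 raw=[0.9000 0.8000]
After op 2 tick(5): ref=6.0000 raw=[5.4000 4.8000]
After op 3 tick(8): ref=14.0000 raw=[12.6000 11.2000]
After op 4 tick(6): ref=20.0000 raw=[18.0000 16.0000]
After op 5 sync(0): ref=20.0000 raw=[20.0000 16.0000]
Wrap final raw readings (mod 24): 20.0000 mod 24 = 20.0000; 16.0000 mod 24 = 16.0000

Answer: 20.0000 16.0000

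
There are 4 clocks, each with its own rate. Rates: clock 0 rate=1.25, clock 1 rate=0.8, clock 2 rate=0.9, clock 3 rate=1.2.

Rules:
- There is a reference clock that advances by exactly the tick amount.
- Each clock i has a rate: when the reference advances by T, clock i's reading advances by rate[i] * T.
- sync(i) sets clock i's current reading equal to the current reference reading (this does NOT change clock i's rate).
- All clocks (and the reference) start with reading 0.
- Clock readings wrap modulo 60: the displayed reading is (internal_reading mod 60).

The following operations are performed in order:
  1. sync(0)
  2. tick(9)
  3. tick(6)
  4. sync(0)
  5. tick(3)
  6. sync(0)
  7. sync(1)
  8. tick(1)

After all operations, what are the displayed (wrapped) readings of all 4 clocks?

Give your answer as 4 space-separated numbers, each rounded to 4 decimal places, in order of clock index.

After op 1 sync(0): ref=0.0000 raw=[0.0000 0.0000 0.0000 0.0000]
After op 2 tick(9): ref=9.0000 raw=[11.2500 7.2000 8.1000 10.8000]
After op 3 tick(6): ref=15.0000 raw=[18.7500 12.0000 13.5000 18.0000]
After op 4 sync(0): ref=15.0000 raw=[15.0000 12.0000 13.5000 18.0000]
After op 5 tick(3): ref=18.0000 raw=[18.7500 14.4000 16.2000 21.6000]
After op 6 sync(0): ref=18.0000 raw=[18.0000 14.4000 16.2000 21.6000]
After op 7 sync(1): ref=18.0000 raw=[18.0000 18.0000 16.2000 21.6000]
After op 8 tick(1): ref=19.0000 raw=[19.2500 18.8000 17.1000 22.8000]
Wrap final raw readings (mod 60): 19.2500 mod 60 = 19.2500; 18.8000 mod 60 = 18.8000; 17.1000 mod 60 = 17.1000; 22.8000 mod 60 = 22.8000

Answer: 19.2500 18.8000 17.1000 22.8000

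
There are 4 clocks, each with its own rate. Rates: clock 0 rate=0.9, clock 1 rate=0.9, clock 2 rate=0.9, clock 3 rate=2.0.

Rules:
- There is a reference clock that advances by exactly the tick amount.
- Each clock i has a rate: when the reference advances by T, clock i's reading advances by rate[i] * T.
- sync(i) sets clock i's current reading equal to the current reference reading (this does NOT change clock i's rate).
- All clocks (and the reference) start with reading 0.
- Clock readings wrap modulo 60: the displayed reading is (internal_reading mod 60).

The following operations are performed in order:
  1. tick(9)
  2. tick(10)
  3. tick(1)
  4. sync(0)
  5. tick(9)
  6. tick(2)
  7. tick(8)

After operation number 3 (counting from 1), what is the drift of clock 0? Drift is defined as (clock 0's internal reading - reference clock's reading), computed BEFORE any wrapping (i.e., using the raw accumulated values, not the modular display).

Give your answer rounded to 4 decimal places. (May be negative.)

Answer: -2.0000

Derivation:
After op 1 tick(9): ref=9.0000 raw=[8.1000 8.1000 8.1000 18.0000]
After op 2 tick(10): ref=19.0000 raw=[17.1000 17.1000 17.1000 38.0000]
After op 3 tick(1): ref=20.0000 raw=[18.0000 18.0000 18.0000 40.0000]
Drift of clock 0 after op 3: 18.0000 - 20.0000 = -2.0000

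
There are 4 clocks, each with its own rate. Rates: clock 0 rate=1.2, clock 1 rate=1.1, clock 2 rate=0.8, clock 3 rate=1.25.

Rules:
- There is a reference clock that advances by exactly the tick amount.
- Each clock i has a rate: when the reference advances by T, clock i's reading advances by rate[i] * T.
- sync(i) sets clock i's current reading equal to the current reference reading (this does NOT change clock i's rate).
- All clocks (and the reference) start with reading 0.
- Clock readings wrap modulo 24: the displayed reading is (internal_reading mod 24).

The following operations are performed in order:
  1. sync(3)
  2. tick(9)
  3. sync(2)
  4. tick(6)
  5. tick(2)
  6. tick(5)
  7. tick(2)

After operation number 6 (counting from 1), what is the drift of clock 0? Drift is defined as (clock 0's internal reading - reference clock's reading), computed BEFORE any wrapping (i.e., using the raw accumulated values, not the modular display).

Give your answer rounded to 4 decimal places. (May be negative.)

After op 1 sync(3): ref=0.0000 raw=[0.0000 0.0000 0.0000 0.0000]
After op 2 tick(9): ref=9.0000 raw=[10.8000 9.9000 7.2000 11.2500]
After op 3 sync(2): ref=9.0000 raw=[10.8000 9.9000 9.0000 11.2500]
After op 4 tick(6): ref=15.0000 raw=[18.0000 16.5000 13.8000 18.7500]
After op 5 tick(2): ref=17.0000 raw=[20.4000 18.7000 15.4000 21.2500]
After op 6 tick(5): ref=22.0000 raw=[26.4000 24.2000 19.4000 27.5000]
Drift of clock 0 after op 6: 26.4000 - 22.0000 = 4.4000

Answer: 4.4000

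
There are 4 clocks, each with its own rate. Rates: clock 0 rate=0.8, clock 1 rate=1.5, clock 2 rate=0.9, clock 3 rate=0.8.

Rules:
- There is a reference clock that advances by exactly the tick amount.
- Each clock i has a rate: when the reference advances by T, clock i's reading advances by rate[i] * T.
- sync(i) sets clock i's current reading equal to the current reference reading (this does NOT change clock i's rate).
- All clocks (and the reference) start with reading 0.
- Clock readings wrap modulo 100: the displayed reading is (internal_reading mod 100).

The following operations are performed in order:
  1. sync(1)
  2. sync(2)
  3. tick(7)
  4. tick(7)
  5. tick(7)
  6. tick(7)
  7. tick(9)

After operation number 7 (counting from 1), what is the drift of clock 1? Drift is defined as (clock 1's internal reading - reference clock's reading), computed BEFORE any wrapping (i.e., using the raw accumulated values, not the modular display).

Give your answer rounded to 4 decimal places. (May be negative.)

Answer: 18.5000

Derivation:
After op 1 sync(1): ref=0.0000 raw=[0.0000 0.0000 0.0000 0.0000]
After op 2 sync(2): ref=0.0000 raw=[0.0000 0.0000 0.0000 0.0000]
After op 3 tick(7): ref=7.0000 raw=[5.6000 10.5000 6.3000 5.6000]
After op 4 tick(7): ref=14.0000 raw=[11.2000 21.0000 12.6000 11.2000]
After op 5 tick(7): ref=21.0000 raw=[16.8000 31.5000 18.9000 16.8000]
After op 6 tick(7): ref=28.0000 raw=[22.4000 42.0000 25.2000 22.4000]
After op 7 tick(9): ref=37.0000 raw=[29.6000 55.5000 33.3000 29.6000]
Drift of clock 1 after op 7: 55.5000 - 37.0000 = 18.5000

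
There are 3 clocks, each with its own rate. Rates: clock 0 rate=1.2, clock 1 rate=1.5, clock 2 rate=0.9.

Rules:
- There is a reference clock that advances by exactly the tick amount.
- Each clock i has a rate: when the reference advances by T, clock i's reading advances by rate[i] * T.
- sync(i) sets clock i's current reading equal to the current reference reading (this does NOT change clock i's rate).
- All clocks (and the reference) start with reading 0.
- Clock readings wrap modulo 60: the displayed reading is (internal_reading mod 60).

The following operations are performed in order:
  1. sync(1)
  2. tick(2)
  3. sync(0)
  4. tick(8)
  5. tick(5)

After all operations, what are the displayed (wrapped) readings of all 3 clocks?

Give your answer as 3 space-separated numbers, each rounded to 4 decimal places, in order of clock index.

After op 1 sync(1): ref=0.0000 raw=[0.0000 0.0000 0.0000]
After op 2 tick(2): ref=2.0000 raw=[2.4000 3.0000 1.8000]
After op 3 sync(0): ref=2.0000 raw=[2.0000 3.0000 1.8000]
After op 4 tick(8): ref=10.0000 raw=[11.6000 15.0000 9.0000]
After op 5 tick(5): ref=15.0000 raw=[17.6000 22.5000 13.5000]
Wrap final raw readings (mod 60): 17.6000 mod 60 = 17.6000; 22.5000 mod 60 = 22.5000; 13.5000 mod 60 = 13.5000

Answer: 17.6000 22.5000 13.5000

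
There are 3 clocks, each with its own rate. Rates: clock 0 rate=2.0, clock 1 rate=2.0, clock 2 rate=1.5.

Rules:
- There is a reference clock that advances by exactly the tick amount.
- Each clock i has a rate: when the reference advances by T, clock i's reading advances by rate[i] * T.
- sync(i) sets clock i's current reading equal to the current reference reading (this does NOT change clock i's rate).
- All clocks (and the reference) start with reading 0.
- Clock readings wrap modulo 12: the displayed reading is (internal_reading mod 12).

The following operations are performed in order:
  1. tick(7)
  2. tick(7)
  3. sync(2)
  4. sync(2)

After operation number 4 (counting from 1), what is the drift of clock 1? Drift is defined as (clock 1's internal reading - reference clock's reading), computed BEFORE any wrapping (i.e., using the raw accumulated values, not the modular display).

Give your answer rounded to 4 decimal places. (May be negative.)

After op 1 tick(7): ref=7.0000 raw=[14.0000 14.0000 10.5000]
After op 2 tick(7): ref=14.0000 raw=[28.0000 28.0000 21.0000]
After op 3 sync(2): ref=14.0000 raw=[28.0000 28.0000 14.0000]
After op 4 sync(2): ref=14.0000 raw=[28.0000 28.0000 14.0000]
Drift of clock 1 after op 4: 28.0000 - 14.0000 = 14.0000

Answer: 14.0000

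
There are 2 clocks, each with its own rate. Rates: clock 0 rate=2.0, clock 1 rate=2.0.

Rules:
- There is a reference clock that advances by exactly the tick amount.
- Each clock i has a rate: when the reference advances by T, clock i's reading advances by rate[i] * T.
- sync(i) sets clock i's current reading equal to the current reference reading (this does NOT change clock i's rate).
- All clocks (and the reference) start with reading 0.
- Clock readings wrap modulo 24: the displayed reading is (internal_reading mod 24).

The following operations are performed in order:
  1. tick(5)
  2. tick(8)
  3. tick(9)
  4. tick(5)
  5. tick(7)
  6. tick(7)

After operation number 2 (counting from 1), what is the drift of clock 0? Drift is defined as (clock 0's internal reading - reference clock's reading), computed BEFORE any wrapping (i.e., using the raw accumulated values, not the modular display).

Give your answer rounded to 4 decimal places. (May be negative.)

Answer: 13.0000

Derivation:
After op 1 tick(5): ref=5.0000 raw=[10.0000 10.0000]
After op 2 tick(8): ref=13.0000 raw=[26.0000 26.0000]
Drift of clock 0 after op 2: 26.0000 - 13.0000 = 13.0000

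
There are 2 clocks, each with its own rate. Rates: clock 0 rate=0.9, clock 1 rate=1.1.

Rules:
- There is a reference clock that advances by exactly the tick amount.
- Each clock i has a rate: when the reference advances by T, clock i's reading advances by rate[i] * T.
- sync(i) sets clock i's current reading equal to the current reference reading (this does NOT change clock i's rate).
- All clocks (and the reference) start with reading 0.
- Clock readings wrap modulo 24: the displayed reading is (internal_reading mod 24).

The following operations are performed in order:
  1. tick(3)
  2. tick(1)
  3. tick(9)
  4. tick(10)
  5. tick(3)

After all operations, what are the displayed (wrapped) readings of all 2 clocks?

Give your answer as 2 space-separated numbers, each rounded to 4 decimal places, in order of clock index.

After op 1 tick(3): ref=3.0000 raw=[2.7000 3.3000]
After op 2 tick(1): ref=4.0000 raw=[3.6000 4.4000]
After op 3 tick(9): ref=13.0000 raw=[11.7000 14.3000]
After op 4 tick(10): ref=23.0000 raw=[20.7000 25.3000]
After op 5 tick(3): ref=26.0000 raw=[23.4000 28.6000]
Wrap final raw readings (mod 24): 23.4000 mod 24 = 23.4000; 28.6000 mod 24 = 4.6000

Answer: 23.4000 4.6000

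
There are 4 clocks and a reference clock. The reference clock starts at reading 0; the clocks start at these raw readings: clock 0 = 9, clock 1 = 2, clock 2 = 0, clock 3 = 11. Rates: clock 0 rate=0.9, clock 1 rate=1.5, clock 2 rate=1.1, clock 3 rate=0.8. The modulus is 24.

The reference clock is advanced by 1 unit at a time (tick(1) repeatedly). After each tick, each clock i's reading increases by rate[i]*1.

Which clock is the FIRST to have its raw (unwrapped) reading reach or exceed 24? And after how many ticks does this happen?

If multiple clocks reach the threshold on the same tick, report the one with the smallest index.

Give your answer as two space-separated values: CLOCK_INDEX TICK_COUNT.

clock 0: start=9, rate=0.9, needs 24-9 = 15; ticks = ceil(15/0.9) = ceil(16.6667) = 17; reading at tick 17 = 9 + 0.9*17 = 24.3000
clock 1: start=2, rate=1.5, needs 24-2 = 22; ticks = ceil(22/1.5) = ceil(14.6667) = 15; reading at tick 15 = 2 + 1.5*15 = 24.5000
clock 2: start=0, rate=1.1, needs 24-0 = 24; ticks = ceil(24/1.1) = ceil(21.8182) = 22; reading at tick 22 = 0 + 1.1*22 = 24.2000
clock 3: start=11, rate=0.8, needs 24-11 = 13; ticks = ceil(13/0.8) = ceil(16.2500) = 17; reading at tick 17 = 11 + 0.8*17 = 24.6000
Minimum tick count = 15; winners = [1]; smallest index = 1

Answer: 1 15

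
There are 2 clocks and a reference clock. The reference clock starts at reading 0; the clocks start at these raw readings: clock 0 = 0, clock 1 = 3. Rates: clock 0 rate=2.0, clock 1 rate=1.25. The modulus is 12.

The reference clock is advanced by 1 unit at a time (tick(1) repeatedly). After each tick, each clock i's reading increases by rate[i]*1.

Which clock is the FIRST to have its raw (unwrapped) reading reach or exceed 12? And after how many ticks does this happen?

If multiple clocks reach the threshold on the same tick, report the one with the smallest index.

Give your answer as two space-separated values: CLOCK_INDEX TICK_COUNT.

Answer: 0 6

Derivation:
clock 0: start=0, rate=2.0, needs 12-0 = 12; ticks = ceil(12/2.0) = ceil(6.0000) = 6; reading at tick 6 = 0 + 2.0*6 = 12.0000
clock 1: start=3, rate=1.25, needs 12-3 = 9; ticks = ceil(9/1.25) = ceil(7.2000) = 8; reading at tick 8 = 3 + 1.25*8 = 13.0000
Minimum tick count = 6; winners = [0]; smallest index = 0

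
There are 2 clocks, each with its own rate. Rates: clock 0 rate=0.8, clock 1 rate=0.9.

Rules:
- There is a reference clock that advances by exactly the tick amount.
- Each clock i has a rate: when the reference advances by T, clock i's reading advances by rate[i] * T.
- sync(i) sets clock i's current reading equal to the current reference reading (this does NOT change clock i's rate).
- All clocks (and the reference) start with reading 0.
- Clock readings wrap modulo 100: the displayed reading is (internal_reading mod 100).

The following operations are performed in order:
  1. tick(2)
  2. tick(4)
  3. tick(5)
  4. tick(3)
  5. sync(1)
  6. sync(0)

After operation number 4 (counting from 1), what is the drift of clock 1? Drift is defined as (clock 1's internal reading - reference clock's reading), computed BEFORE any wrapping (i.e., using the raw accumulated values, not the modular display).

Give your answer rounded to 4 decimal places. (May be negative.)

Answer: -1.4000

Derivation:
After op 1 tick(2): ref=2.0000 raw=[1.6000 1.8000]
After op 2 tick(4): ref=6.0000 raw=[4.8000 5.4000]
After op 3 tick(5): ref=11.0000 raw=[8.8000 9.9000]
After op 4 tick(3): ref=14.0000 raw=[11.2000 12.6000]
Drift of clock 1 after op 4: 12.6000 - 14.0000 = -1.4000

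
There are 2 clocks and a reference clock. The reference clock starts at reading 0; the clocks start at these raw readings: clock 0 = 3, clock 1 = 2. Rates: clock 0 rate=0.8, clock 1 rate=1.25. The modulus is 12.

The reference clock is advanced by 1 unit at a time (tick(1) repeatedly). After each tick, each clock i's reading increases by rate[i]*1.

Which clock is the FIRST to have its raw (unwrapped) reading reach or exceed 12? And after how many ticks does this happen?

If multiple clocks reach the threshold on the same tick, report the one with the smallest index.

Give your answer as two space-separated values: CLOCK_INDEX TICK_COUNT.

Answer: 1 8

Derivation:
clock 0: start=3, rate=0.8, needs 12-3 = 9; ticks = ceil(9/0.8) = ceil(11.2500) = 12; reading at tick 12 = 3 + 0.8*12 = 12.6000
clock 1: start=2, rate=1.25, needs 12-2 = 10; ticks = ceil(10/1.25) = ceil(8.0000) = 8; reading at tick 8 = 2 + 1.25*8 = 12.0000
Minimum tick count = 8; winners = [1]; smallest index = 1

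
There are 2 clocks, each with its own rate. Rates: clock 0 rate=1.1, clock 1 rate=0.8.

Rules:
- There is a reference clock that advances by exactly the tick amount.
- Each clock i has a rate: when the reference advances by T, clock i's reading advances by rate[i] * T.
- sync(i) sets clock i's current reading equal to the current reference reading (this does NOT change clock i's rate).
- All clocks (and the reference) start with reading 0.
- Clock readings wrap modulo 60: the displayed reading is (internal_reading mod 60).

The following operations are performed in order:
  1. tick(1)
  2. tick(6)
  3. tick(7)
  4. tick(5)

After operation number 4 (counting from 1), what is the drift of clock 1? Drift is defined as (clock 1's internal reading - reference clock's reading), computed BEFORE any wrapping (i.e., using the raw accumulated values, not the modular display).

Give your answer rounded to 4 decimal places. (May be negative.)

Answer: -3.8000

Derivation:
After op 1 tick(1): ref=1.0000 raw=[1.1000 0.8000]
After op 2 tick(6): ref=7.0000 raw=[7.7000 5.6000]
After op 3 tick(7): ref=14.0000 raw=[15.4000 11.2000]
After op 4 tick(5): ref=19.0000 raw=[20.9000 15.2000]
Drift of clock 1 after op 4: 15.2000 - 19.0000 = -3.8000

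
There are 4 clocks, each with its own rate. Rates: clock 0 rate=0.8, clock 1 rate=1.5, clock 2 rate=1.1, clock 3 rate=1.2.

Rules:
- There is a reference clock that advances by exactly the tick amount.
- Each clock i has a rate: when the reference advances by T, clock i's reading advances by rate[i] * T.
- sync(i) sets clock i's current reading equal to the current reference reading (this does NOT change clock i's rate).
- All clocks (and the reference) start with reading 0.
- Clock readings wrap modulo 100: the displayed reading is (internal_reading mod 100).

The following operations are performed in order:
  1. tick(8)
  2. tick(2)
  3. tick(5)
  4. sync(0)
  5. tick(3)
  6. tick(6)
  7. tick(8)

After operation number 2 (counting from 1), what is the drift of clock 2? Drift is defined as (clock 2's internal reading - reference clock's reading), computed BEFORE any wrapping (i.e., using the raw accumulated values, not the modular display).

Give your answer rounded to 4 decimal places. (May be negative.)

After op 1 tick(8): ref=8.0000 raw=[6.4000 12.0000 8.8000 9.6000]
After op 2 tick(2): ref=10.0000 raw=[8.0000 15.0000 11.0000 12.0000]
Drift of clock 2 after op 2: 11.0000 - 10.0000 = 1.0000

Answer: 1.0000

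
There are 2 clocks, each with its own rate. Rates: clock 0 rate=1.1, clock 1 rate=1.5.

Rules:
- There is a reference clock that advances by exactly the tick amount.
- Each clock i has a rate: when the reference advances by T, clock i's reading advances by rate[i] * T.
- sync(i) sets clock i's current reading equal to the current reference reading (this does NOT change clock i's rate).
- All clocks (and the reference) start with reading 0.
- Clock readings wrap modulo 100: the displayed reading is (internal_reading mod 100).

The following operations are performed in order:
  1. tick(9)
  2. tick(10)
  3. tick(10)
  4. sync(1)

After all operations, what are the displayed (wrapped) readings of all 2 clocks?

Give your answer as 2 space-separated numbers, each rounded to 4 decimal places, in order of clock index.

Answer: 31.9000 29.0000

Derivation:
After op 1 tick(9): ref=9.0000 raw=[9.9000 13.5000]
After op 2 tick(10): ref=19.0000 raw=[20.9000 28.5000]
After op 3 tick(10): ref=29.0000 raw=[31.9000 43.5000]
After op 4 sync(1): ref=29.0000 raw=[31.9000 29.0000]
Wrap final raw readings (mod 100): 31.9000 mod 100 = 31.9000; 29.0000 mod 100 = 29.0000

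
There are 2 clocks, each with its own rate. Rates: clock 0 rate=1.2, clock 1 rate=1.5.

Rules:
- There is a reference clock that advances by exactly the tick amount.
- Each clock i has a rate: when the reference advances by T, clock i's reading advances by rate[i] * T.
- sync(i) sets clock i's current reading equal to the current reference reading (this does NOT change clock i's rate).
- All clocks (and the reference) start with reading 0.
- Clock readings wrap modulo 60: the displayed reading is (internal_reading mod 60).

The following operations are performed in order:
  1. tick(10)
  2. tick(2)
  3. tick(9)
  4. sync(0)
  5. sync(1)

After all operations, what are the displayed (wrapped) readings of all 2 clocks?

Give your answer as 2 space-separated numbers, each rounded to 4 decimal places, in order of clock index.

Answer: 21.0000 21.0000

Derivation:
After op 1 tick(10): ref=10.0000 raw=[12.0000 15.0000]
After op 2 tick(2): ref=12.0000 raw=[14.4000 18.0000]
After op 3 tick(9): ref=21.0000 raw=[25.2000 31.5000]
After op 4 sync(0): ref=21.0000 raw=[21.0000 31.5000]
After op 5 sync(1): ref=21.0000 raw=[21.0000 21.0000]
Wrap final raw readings (mod 60): 21.0000 mod 60 = 21.0000; 21.0000 mod 60 = 21.0000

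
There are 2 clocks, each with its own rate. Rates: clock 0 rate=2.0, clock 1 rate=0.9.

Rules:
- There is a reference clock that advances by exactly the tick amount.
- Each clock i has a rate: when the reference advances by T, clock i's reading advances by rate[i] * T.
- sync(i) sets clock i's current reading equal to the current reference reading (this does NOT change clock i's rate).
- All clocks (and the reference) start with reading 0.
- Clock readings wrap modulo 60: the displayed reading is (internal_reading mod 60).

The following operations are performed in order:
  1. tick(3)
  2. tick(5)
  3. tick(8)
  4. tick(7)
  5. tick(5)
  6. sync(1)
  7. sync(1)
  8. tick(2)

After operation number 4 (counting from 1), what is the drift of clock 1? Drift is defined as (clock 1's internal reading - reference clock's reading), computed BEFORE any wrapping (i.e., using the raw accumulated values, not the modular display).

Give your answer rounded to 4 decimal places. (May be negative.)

Answer: -2.3000

Derivation:
After op 1 tick(3): ref=3.0000 raw=[6.0000 2.7000]
After op 2 tick(5): ref=8.0000 raw=[16.0000 7.2000]
After op 3 tick(8): ref=16.0000 raw=[32.0000 14.4000]
After op 4 tick(7): ref=23.0000 raw=[46.0000 20.7000]
Drift of clock 1 after op 4: 20.7000 - 23.0000 = -2.3000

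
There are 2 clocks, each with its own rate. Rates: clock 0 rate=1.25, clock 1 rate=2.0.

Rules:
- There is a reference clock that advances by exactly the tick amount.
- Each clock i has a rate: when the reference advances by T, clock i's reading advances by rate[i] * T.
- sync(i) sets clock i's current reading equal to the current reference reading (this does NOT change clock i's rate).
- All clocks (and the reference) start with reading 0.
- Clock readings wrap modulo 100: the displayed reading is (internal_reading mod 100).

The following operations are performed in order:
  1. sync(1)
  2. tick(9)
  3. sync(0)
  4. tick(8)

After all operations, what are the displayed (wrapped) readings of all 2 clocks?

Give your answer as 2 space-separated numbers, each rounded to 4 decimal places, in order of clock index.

Answer: 19.0000 34.0000

Derivation:
After op 1 sync(1): ref=0.0000 raw=[0.0000 0.0000]
After op 2 tick(9): ref=9.0000 raw=[11.2500 18.0000]
After op 3 sync(0): ref=9.0000 raw=[9.0000 18.0000]
After op 4 tick(8): ref=17.0000 raw=[19.0000 34.0000]
Wrap final raw readings (mod 100): 19.0000 mod 100 = 19.0000; 34.0000 mod 100 = 34.0000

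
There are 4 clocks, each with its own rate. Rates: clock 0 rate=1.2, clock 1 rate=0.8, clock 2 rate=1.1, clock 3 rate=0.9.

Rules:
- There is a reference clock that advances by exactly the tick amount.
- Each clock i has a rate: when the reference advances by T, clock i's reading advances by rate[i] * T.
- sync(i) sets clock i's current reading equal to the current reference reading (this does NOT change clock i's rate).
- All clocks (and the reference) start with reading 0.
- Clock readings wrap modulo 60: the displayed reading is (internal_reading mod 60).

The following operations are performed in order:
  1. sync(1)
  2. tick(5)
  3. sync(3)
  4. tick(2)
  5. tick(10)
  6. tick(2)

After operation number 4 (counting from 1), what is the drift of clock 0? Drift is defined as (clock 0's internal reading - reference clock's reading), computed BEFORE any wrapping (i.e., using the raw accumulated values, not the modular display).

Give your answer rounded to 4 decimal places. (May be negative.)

Answer: 1.4000

Derivation:
After op 1 sync(1): ref=0.0000 raw=[0.0000 0.0000 0.0000 0.0000]
After op 2 tick(5): ref=5.0000 raw=[6.0000 4.0000 5.5000 4.5000]
After op 3 sync(3): ref=5.0000 raw=[6.0000 4.0000 5.5000 5.0000]
After op 4 tick(2): ref=7.0000 raw=[8.4000 5.6000 7.7000 6.8000]
Drift of clock 0 after op 4: 8.4000 - 7.0000 = 1.4000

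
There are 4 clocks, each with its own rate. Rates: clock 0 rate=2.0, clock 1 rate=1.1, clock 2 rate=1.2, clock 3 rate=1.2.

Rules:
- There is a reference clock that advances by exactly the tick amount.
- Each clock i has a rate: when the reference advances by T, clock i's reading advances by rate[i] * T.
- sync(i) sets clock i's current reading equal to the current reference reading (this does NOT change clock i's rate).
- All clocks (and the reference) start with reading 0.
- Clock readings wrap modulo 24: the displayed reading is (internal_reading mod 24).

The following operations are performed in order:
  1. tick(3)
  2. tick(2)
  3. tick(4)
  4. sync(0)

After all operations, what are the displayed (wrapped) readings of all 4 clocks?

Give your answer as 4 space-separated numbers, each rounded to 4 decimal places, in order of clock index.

Answer: 9.0000 9.9000 10.8000 10.8000

Derivation:
After op 1 tick(3): ref=3.0000 raw=[6.0000 3.3000 3.6000 3.6000]
After op 2 tick(2): ref=5.0000 raw=[10.0000 5.5000 6.0000 6.0000]
After op 3 tick(4): ref=9.0000 raw=[18.0000 9.9000 10.8000 10.8000]
After op 4 sync(0): ref=9.0000 raw=[9.0000 9.9000 10.8000 10.8000]
Wrap final raw readings (mod 24): 9.0000 mod 24 = 9.0000; 9.9000 mod 24 = 9.9000; 10.8000 mod 24 = 10.8000; 10.8000 mod 24 = 10.8000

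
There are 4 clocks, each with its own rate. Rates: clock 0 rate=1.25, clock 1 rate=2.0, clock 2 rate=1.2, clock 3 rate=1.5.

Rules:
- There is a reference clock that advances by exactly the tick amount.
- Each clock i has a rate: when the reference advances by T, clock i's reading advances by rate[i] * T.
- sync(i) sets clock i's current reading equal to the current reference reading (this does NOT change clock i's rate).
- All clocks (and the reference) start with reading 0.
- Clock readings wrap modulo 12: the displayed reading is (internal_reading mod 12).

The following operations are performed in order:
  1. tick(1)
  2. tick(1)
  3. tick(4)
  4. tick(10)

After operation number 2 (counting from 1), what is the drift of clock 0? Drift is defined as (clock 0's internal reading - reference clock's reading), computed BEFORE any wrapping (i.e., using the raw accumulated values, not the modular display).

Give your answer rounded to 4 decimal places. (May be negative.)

After op 1 tick(1): ref=1.0000 raw=[1.2500 2.0000 1.2000 1.5000]
After op 2 tick(1): ref=2.0000 raw=[2.5000 4.0000 2.4000 3.0000]
Drift of clock 0 after op 2: 2.5000 - 2.0000 = 0.5000

Answer: 0.5000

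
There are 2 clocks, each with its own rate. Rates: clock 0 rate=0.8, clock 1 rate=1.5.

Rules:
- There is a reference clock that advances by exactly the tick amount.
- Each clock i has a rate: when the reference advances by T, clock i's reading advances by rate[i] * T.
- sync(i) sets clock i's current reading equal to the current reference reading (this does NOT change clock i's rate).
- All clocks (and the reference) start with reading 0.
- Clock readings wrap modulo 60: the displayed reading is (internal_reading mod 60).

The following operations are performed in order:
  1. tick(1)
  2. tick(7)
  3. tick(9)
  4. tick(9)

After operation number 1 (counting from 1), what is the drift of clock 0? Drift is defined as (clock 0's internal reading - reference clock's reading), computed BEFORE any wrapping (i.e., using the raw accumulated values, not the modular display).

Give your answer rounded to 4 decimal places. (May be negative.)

Answer: -0.2000

Derivation:
After op 1 tick(1): ref=1.0000 raw=[0.8000 1.5000]
Drift of clock 0 after op 1: 0.8000 - 1.0000 = -0.2000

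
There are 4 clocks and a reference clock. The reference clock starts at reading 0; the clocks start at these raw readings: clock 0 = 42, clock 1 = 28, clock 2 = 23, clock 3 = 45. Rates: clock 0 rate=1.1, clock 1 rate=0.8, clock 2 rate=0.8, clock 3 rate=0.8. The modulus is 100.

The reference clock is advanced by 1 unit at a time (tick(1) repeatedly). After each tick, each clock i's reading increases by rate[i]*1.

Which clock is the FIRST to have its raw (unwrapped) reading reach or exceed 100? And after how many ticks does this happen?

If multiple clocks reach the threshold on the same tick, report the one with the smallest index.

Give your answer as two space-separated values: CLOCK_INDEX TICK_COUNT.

Answer: 0 53

Derivation:
clock 0: start=42, rate=1.1, needs 100-42 = 58; ticks = ceil(58/1.1) = ceil(52.7273) = 53; reading at tick 53 = 42 + 1.1*53 = 100.3000
clock 1: start=28, rate=0.8, needs 100-28 = 72; ticks = ceil(72/0.8) = ceil(90.0000) = 90; reading at tick 90 = 28 + 0.8*90 = 100.0000
clock 2: start=23, rate=0.8, needs 100-23 = 77; ticks = ceil(77/0.8) = ceil(96.2500) = 97; reading at tick 97 = 23 + 0.8*97 = 100.6000
clock 3: start=45, rate=0.8, needs 100-45 = 55; ticks = ceil(55/0.8) = ceil(68.7500) = 69; reading at tick 69 = 45 + 0.8*69 = 100.2000
Minimum tick count = 53; winners = [0]; smallest index = 0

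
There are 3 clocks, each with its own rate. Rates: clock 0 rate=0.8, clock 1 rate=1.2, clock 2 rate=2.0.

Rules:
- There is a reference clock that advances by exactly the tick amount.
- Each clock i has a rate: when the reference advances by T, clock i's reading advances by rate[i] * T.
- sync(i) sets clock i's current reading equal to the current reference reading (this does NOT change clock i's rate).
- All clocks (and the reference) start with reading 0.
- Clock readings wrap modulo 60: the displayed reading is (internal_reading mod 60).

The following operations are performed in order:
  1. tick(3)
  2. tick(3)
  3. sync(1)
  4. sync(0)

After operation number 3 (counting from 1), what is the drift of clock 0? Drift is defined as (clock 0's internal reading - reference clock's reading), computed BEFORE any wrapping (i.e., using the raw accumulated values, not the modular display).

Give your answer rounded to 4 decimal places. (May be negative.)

After op 1 tick(3): ref=3.0000 raw=[2.4000 3.6000 6.0000]
After op 2 tick(3): ref=6.0000 raw=[4.8000 7.2000 12.0000]
After op 3 sync(1): ref=6.0000 raw=[4.8000 6.0000 12.0000]
Drift of clock 0 after op 3: 4.8000 - 6.0000 = -1.2000

Answer: -1.2000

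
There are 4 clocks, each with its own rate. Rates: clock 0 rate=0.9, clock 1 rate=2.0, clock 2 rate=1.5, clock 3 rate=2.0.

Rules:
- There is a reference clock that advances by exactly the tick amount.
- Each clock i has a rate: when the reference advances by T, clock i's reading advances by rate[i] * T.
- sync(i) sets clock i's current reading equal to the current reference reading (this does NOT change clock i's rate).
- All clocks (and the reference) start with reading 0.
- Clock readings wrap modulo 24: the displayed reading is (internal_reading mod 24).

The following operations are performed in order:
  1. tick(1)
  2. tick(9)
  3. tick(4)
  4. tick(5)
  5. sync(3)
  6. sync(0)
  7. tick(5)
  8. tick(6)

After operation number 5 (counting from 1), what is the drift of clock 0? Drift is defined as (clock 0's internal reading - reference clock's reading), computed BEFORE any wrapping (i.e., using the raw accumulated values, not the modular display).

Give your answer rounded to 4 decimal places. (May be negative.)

Answer: -1.9000

Derivation:
After op 1 tick(1): ref=1.0000 raw=[0.9000 2.0000 1.5000 2.0000]
After op 2 tick(9): ref=10.0000 raw=[9.0000 20.0000 15.0000 20.0000]
After op 3 tick(4): ref=14.0000 raw=[12.6000 28.0000 21.0000 28.0000]
After op 4 tick(5): ref=19.0000 raw=[17.1000 38.0000 28.5000 38.0000]
After op 5 sync(3): ref=19.0000 raw=[17.1000 38.0000 28.5000 19.0000]
Drift of clock 0 after op 5: 17.1000 - 19.0000 = -1.9000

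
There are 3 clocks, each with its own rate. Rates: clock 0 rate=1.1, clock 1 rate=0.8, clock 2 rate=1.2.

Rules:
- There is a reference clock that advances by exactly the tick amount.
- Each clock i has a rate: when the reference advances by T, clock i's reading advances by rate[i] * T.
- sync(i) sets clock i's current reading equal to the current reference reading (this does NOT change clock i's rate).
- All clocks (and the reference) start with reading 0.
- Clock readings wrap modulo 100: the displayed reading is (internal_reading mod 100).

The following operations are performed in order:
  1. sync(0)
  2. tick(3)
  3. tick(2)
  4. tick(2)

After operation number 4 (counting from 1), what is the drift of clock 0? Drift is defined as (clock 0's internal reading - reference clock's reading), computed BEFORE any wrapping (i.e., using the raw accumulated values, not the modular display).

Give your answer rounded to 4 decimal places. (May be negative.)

Answer: 0.7000

Derivation:
After op 1 sync(0): ref=0.0000 raw=[0.0000 0.0000 0.0000]
After op 2 tick(3): ref=3.0000 raw=[3.3000 2.4000 3.6000]
After op 3 tick(2): ref=5.0000 raw=[5.5000 4.0000 6.0000]
After op 4 tick(2): ref=7.0000 raw=[7.7000 5.6000 8.4000]
Drift of clock 0 after op 4: 7.7000 - 7.0000 = 0.7000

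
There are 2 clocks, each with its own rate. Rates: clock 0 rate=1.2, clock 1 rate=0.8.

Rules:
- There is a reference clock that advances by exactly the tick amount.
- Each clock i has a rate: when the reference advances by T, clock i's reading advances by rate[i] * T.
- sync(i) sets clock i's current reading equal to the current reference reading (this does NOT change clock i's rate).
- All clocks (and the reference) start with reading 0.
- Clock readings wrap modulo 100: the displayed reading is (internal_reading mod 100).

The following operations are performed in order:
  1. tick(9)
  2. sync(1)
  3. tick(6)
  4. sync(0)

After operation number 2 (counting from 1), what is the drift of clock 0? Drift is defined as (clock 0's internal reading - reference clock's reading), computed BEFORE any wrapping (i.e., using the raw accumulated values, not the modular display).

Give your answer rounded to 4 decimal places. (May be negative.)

After op 1 tick(9): ref=9.0000 raw=[10.8000 7.2000]
After op 2 sync(1): ref=9.0000 raw=[10.8000 9.0000]
Drift of clock 0 after op 2: 10.8000 - 9.0000 = 1.8000

Answer: 1.8000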